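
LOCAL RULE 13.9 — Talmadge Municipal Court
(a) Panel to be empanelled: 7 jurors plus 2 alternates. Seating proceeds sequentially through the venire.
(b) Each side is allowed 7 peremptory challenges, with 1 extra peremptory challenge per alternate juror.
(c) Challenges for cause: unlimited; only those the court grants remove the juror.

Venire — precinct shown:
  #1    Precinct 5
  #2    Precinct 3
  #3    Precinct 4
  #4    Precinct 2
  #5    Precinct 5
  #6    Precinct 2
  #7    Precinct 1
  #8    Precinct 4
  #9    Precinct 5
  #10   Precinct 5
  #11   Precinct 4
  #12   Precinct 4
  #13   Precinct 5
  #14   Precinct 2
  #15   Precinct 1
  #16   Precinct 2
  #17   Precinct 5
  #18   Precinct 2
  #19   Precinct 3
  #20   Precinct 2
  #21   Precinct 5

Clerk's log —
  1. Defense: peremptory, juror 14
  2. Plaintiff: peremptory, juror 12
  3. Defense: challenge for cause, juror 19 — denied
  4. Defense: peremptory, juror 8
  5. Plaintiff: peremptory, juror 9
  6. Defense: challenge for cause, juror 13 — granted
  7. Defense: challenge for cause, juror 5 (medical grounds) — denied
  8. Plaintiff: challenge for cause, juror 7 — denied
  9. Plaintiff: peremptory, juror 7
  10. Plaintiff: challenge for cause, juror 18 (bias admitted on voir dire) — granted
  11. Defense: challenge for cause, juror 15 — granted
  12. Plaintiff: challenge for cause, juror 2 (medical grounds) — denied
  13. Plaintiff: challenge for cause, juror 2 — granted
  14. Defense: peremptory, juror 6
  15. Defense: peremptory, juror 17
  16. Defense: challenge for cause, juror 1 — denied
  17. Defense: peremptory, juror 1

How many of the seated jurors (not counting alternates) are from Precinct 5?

Removed: #1, #2, #6, #7, #8, #9, #12, #13, #14, #15, #17, #18.
Seated jurors 1–7: #3, #4, #5, #10, #11, #16, #19 (alternates #20, #21 not counted).
Of those, in Precinct 5: #5, #10 → 2.

2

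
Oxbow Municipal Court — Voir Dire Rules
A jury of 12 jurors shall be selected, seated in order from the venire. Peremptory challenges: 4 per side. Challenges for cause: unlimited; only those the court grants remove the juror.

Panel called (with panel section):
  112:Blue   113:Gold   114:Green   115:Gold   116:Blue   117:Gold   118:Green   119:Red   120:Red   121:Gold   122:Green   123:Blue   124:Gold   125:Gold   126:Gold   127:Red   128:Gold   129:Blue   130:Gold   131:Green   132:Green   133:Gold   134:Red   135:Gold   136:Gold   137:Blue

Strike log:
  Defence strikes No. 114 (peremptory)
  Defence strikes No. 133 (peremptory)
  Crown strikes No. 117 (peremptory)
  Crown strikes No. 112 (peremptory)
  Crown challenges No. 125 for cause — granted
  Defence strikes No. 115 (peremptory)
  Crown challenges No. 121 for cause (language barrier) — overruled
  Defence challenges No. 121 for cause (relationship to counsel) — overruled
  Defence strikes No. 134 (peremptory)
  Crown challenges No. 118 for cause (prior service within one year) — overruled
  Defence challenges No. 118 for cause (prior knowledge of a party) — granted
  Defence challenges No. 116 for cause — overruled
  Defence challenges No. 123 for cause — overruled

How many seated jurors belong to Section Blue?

3

Removed: #112, #114, #115, #117, #118, #125, #133, #134.
Seated jurors 1–12: #113, #116, #119, #120, #121, #122, #123, #124, #126, #127, #128, #129.
Of those, in Section Blue: #116, #123, #129 → 3.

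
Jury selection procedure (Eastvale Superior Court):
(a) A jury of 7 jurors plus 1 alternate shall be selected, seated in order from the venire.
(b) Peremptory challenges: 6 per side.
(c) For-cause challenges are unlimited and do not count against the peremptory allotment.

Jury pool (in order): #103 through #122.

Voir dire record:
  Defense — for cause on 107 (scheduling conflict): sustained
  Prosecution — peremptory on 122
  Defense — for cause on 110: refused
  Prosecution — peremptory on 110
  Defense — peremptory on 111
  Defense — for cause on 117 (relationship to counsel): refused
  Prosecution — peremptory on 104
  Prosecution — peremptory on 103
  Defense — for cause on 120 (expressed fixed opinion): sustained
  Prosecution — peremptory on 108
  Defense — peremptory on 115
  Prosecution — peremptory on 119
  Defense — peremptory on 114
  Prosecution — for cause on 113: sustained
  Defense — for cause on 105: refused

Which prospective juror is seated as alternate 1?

Removed: #103, #104, #107, #108, #110, #111, #113, #114, #115, #119, #120, #122. (#105, #117 stay — for-cause denied.)
Seating in order: seats 1–7 → #105, #106, #109, #112, #116, #117, #118; alternates → #121.
So alternate 1 is #121.

121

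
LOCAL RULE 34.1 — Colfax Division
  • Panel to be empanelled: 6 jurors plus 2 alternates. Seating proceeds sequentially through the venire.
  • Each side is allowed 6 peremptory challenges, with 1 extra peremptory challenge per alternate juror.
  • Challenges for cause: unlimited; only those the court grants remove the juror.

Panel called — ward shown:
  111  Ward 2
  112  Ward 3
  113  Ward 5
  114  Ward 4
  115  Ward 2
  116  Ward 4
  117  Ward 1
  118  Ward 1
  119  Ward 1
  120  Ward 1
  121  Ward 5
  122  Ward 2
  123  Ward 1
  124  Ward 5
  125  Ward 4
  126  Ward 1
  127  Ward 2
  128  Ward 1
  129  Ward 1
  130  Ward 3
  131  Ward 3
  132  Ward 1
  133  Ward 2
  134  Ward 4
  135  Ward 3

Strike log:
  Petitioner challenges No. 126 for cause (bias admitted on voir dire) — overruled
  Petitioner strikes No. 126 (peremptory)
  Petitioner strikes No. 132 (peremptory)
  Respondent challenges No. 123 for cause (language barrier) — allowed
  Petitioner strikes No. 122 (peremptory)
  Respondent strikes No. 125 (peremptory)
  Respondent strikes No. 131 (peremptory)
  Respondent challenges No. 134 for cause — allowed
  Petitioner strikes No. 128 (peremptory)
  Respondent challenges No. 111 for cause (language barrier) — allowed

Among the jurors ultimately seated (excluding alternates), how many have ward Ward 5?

1

Removed: #111, #122, #123, #125, #126, #128, #131, #132, #134.
Seated jurors 1–6: #112, #113, #114, #115, #116, #117 (alternates #118, #119 not counted).
Of those, in Ward 5: #113 → 1.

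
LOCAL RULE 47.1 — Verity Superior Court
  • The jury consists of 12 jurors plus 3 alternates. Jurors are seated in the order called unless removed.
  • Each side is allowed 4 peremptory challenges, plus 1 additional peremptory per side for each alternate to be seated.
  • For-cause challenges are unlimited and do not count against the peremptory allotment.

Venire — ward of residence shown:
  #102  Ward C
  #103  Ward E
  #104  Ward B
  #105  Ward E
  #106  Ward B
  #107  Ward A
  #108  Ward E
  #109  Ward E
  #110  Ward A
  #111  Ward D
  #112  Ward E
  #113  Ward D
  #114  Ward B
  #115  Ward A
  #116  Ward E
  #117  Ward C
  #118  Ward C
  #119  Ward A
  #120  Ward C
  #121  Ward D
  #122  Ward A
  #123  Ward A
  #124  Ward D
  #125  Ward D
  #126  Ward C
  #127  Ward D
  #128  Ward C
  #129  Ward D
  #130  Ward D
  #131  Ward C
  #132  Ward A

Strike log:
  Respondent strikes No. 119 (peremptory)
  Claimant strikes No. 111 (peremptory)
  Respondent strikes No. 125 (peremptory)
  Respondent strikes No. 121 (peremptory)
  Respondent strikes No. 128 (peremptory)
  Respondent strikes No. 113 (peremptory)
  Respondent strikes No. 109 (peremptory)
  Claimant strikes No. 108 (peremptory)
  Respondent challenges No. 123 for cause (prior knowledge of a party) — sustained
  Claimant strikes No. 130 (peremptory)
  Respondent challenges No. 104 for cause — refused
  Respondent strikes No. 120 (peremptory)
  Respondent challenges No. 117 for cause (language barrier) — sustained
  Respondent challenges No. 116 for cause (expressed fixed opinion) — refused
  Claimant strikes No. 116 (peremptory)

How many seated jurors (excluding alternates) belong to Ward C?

2

Removed: #108, #109, #111, #113, #116, #117, #119, #120, #121, #123, #125, #128, #130.
Seated jurors 1–12: #102, #103, #104, #105, #106, #107, #110, #112, #114, #115, #118, #122 (alternates #124, #126, #127 not counted).
Of those, in Ward C: #102, #118 → 2.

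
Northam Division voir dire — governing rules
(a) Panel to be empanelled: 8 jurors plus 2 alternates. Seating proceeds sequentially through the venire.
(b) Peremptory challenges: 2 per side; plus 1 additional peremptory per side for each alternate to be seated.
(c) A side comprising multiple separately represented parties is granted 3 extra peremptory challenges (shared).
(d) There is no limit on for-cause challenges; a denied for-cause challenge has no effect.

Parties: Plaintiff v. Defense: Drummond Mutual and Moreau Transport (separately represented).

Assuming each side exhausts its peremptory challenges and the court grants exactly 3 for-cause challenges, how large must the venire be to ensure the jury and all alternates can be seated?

24

Seats to fill: 8 + 2 alternates = 10.
Peremptories — Plaintiff: 2 + 1×2 = 4; Defense: 2 + 1×2 + 3 = 7; total 11.
For-cause removals: 3.
Minimum venire: 10 + 11 + 3 = 24.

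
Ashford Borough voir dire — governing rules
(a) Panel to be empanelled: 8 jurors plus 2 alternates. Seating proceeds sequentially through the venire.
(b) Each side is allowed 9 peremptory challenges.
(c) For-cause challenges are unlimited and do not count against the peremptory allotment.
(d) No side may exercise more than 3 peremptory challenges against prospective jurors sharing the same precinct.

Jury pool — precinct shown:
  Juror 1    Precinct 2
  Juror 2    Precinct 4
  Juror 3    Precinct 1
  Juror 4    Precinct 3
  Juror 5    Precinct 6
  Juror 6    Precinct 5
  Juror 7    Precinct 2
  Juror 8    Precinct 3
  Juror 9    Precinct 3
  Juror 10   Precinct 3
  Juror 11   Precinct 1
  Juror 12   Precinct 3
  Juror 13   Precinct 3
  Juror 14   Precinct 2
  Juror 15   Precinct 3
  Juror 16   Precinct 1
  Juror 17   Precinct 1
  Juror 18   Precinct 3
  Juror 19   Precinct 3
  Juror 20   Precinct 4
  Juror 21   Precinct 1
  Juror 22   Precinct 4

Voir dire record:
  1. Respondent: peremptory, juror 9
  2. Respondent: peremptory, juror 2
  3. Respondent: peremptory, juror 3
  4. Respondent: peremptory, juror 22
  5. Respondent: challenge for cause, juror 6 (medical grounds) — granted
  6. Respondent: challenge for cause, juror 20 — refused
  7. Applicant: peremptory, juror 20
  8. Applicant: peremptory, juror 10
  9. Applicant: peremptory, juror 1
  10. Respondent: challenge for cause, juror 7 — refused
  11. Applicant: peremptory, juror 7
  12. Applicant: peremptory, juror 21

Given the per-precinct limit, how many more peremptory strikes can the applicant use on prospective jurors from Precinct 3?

2

Applicant peremptories so far: #20, #10, #1, #7, #21 — 5 of 9 used, 4 left overall.
Against Precinct 3: #10 — 1 used; per-precinct cap 3 leaves 2.
Binding limit: min(4, 2) = 2.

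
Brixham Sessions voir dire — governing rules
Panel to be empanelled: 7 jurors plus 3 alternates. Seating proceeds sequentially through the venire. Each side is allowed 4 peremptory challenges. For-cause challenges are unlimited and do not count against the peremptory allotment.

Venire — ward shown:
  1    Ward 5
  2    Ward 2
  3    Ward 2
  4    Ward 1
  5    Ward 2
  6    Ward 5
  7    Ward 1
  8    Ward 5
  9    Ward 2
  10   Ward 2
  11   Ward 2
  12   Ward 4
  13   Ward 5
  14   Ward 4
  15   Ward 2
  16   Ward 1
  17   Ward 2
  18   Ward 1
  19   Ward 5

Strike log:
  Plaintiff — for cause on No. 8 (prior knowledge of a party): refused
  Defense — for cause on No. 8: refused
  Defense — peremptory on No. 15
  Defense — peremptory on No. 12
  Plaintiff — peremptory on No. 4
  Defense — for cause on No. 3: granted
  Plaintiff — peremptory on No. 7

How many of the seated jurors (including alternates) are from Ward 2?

5

Removed: #3, #4, #7, #12, #15.
Seated (10 incl. alternates): #1, #2, #5, #6, #8, #9, #10, #11, #13, #14.
Of those, in Ward 2: #2, #5, #9, #10, #11 → 5.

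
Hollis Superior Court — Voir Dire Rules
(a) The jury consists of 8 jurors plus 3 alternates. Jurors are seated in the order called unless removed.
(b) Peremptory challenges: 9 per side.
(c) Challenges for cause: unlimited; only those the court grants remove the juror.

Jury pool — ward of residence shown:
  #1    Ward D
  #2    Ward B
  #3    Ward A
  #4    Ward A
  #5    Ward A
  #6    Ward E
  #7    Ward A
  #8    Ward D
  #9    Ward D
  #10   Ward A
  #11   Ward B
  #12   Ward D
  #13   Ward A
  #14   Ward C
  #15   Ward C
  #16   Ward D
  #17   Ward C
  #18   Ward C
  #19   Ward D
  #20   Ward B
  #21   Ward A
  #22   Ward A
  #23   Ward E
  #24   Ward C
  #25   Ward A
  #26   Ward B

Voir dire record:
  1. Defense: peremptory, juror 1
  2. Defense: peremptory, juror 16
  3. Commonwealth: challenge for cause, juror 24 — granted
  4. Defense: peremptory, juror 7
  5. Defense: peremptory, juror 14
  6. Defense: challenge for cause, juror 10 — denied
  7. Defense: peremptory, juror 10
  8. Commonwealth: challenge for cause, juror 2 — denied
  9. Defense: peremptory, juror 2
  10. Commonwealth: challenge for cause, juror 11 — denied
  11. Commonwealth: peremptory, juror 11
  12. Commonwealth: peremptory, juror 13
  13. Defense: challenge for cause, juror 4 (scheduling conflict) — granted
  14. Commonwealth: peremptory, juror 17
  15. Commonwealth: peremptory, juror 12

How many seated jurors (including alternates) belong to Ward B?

Removed: #1, #2, #4, #7, #10, #11, #12, #13, #14, #16, #17, #24.
Seated (11 incl. alternates): #3, #5, #6, #8, #9, #15, #18, #19, #20, #21, #22.
Of those, in Ward B: #20 → 1.

1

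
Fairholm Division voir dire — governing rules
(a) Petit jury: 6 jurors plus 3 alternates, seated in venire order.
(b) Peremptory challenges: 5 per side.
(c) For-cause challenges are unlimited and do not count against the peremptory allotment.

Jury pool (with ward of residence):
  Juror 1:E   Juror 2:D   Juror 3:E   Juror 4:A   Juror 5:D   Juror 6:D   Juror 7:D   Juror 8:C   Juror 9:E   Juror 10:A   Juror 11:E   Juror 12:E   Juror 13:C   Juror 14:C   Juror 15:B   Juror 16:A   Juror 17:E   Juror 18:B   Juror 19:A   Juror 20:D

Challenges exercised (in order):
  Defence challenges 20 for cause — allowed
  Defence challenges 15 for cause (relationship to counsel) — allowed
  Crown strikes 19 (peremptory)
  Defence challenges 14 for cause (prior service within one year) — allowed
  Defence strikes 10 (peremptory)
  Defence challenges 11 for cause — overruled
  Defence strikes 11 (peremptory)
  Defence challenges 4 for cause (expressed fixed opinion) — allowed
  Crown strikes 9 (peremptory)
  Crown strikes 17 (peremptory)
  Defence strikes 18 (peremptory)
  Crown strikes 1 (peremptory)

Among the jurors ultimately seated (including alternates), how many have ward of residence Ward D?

Removed: #1, #4, #9, #10, #11, #14, #15, #17, #18, #19, #20.
Seated (9 incl. alternates): #2, #3, #5, #6, #7, #8, #12, #13, #16.
Of those, in Ward D: #2, #5, #6, #7 → 4.

4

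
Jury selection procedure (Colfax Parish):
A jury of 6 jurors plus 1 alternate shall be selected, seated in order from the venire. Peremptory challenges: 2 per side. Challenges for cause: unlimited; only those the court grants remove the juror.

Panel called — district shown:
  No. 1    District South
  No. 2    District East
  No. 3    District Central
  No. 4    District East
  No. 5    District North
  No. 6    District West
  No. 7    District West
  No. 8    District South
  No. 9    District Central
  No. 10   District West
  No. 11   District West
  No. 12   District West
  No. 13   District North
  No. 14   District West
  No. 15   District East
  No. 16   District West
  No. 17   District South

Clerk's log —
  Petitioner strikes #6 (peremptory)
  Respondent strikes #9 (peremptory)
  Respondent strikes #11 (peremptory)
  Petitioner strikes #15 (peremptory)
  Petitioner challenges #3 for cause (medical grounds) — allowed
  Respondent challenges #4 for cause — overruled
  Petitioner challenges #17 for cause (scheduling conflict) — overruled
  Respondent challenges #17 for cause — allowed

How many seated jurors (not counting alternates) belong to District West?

Removed: #3, #6, #9, #11, #15, #17.
Seated jurors 1–6: #1, #2, #4, #5, #7, #8 (alternates #10 not counted).
Of those, in District West: #7 → 1.

1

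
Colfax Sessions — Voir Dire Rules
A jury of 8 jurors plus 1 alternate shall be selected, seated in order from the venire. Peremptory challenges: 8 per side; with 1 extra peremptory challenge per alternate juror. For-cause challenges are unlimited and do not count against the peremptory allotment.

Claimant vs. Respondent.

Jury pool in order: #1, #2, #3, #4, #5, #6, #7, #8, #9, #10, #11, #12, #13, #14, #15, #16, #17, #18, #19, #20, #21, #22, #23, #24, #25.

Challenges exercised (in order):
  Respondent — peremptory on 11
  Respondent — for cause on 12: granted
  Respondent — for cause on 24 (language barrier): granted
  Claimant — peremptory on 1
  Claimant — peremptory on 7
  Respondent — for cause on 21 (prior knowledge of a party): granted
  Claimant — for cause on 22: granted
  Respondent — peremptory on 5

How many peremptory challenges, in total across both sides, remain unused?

14

Claimant allotment: 8 base + 1 × 1 alternate = 9. Respondent allotment: 8 base + 1 × 1 alternate = 9.
Claimant peremptories used: #1, #7 — 2 (the for-cause on #22 doesn't count).
Respondent peremptories used: #11, #5 — 2 (for-cause on #12, #24, #21 don't count).
Remaining: (9 − 2) + (9 − 2) = 14.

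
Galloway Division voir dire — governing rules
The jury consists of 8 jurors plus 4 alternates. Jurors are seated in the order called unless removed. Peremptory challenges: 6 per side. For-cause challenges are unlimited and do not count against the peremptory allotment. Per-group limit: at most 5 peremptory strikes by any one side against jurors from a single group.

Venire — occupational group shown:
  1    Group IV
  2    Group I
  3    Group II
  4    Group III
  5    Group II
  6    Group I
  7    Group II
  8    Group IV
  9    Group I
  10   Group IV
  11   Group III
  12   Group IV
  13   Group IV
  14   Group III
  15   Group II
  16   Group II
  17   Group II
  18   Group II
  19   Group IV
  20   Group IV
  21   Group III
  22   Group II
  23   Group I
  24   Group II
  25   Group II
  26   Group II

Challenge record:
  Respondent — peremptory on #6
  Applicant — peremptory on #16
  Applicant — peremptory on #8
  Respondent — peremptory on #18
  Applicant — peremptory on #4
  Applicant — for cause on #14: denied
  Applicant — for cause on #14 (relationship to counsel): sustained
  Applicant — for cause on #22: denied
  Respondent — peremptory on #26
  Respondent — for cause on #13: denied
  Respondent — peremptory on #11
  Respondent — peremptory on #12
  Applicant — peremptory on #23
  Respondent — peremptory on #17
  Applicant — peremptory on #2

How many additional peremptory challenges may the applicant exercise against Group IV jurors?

1

Applicant peremptories so far: #16, #8, #4, #23, #2 — 5 of 6 used, 1 left overall.
Against Group IV: #8 — 1 used; per-group cap 5 leaves 4.
Binding limit: min(1, 4) = 1.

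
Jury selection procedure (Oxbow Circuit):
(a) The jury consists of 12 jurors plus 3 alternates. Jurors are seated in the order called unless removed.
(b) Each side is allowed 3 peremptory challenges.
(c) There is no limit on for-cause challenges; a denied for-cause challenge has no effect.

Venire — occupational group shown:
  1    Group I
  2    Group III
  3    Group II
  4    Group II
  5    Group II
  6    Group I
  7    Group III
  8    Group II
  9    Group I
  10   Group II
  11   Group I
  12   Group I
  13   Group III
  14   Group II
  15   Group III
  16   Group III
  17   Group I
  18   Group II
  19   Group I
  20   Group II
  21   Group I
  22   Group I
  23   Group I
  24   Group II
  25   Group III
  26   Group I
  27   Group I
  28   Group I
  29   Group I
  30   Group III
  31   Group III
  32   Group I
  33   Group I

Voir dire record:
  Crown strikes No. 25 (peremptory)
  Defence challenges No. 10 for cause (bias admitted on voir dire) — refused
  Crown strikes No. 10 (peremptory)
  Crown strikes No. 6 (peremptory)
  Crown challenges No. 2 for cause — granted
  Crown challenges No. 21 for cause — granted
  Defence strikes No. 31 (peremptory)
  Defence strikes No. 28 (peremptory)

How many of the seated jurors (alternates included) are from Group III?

4

Removed: #2, #6, #10, #21, #25, #28, #31.
Seated (15 incl. alternates): #1, #3, #4, #5, #7, #8, #9, #11, #12, #13, #14, #15, #16, #17, #18.
Of those, in Group III: #7, #13, #15, #16 → 4.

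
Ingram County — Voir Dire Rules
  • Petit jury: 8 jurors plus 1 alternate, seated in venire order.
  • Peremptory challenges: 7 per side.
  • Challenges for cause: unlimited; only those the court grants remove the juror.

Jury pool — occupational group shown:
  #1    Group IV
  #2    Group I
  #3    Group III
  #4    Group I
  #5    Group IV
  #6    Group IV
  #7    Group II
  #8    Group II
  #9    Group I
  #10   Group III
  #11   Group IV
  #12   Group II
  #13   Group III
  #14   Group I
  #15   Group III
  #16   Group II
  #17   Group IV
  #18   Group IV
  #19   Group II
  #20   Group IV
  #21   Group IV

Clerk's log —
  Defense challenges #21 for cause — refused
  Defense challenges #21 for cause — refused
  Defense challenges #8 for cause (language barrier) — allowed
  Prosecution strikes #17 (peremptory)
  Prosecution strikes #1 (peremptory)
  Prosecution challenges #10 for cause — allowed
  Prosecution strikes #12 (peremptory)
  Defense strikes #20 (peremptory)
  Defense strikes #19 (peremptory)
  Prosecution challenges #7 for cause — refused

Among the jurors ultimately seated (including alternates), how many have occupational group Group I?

3

Removed: #1, #8, #10, #12, #17, #19, #20.
Seated (9 incl. alternates): #2, #3, #4, #5, #6, #7, #9, #11, #13.
Of those, in Group I: #2, #4, #9 → 3.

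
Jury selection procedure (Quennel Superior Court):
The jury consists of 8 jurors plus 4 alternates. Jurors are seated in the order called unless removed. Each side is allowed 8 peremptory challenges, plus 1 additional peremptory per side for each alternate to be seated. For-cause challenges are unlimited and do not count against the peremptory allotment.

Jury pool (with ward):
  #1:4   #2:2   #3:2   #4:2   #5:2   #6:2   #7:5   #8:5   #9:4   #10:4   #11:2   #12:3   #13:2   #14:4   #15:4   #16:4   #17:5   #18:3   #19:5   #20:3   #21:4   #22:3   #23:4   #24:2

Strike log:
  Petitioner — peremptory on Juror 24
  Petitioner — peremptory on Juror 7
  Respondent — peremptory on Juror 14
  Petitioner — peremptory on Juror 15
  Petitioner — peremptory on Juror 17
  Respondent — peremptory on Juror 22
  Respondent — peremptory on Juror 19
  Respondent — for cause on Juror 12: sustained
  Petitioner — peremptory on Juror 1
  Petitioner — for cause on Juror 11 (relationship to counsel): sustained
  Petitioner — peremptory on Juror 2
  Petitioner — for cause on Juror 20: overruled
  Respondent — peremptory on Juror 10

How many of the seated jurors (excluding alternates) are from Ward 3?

Removed: #1, #2, #7, #10, #11, #12, #14, #15, #17, #19, #22, #24.
Seated jurors 1–8: #3, #4, #5, #6, #8, #9, #13, #16 (alternates #18, #20, #21, #23 not counted).
None of those are in Ward 3 → 0.

0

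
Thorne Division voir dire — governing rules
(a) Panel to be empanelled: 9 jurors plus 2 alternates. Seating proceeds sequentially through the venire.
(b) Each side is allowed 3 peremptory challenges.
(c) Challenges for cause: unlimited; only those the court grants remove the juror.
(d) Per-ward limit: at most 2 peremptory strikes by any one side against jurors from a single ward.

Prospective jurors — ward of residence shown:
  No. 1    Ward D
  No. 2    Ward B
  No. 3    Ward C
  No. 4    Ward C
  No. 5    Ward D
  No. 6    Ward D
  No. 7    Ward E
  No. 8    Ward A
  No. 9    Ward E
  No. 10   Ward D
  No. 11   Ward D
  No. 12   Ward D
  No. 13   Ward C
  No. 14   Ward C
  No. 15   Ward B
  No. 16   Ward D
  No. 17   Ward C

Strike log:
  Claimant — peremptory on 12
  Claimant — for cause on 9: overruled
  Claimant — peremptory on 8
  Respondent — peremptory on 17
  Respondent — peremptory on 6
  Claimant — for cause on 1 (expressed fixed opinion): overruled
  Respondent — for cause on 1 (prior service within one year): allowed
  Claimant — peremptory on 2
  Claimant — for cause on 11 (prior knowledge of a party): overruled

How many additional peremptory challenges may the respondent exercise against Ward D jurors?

1

Respondent peremptories so far: #17, #6 — 2 of 3 used, 1 left overall.
Against Ward D: #6 — 1 used; per-ward cap 2 leaves 1.
Binding limit: min(1, 1) = 1.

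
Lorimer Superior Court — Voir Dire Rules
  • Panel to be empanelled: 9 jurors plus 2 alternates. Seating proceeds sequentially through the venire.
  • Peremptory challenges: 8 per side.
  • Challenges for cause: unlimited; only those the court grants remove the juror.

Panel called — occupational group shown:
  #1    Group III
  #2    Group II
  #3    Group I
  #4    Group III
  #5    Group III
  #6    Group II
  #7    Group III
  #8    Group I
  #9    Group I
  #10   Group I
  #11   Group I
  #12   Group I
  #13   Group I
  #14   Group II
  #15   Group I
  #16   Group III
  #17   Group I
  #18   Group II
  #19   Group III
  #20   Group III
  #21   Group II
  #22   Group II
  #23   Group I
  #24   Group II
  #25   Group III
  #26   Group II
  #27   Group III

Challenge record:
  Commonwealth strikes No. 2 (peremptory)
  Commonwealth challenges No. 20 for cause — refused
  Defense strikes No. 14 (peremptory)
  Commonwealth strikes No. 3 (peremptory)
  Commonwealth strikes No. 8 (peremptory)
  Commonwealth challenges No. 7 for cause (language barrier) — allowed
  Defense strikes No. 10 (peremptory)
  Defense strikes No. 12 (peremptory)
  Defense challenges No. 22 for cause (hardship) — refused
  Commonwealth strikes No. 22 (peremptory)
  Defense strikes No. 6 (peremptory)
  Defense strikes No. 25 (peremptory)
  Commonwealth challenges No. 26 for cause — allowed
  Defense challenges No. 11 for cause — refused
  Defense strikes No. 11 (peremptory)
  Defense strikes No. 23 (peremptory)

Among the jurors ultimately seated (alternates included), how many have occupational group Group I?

Removed: #2, #3, #6, #7, #8, #10, #11, #12, #14, #22, #23, #25, #26.
Seated (11 incl. alternates): #1, #4, #5, #9, #13, #15, #16, #17, #18, #19, #20.
Of those, in Group I: #9, #13, #15, #17 → 4.

4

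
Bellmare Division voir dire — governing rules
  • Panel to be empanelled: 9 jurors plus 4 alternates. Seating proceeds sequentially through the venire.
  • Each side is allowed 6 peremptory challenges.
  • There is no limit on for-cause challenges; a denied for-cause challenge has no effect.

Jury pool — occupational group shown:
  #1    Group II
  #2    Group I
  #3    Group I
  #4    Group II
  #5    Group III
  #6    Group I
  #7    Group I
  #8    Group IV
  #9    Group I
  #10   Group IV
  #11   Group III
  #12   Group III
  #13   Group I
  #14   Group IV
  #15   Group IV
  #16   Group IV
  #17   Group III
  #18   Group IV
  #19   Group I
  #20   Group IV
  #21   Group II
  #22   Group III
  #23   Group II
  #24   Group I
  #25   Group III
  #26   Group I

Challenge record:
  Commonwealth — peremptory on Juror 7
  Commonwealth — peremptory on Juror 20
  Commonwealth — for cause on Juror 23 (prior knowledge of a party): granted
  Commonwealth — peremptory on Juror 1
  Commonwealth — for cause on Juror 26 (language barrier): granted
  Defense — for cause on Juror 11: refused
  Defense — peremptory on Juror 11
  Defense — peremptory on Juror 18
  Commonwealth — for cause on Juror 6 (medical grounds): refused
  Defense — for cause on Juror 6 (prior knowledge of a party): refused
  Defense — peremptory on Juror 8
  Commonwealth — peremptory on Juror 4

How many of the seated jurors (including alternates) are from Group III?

Removed: #1, #4, #7, #8, #11, #18, #20, #23, #26.
Seated (13 incl. alternates): #2, #3, #5, #6, #9, #10, #12, #13, #14, #15, #16, #17, #19.
Of those, in Group III: #5, #12, #17 → 3.

3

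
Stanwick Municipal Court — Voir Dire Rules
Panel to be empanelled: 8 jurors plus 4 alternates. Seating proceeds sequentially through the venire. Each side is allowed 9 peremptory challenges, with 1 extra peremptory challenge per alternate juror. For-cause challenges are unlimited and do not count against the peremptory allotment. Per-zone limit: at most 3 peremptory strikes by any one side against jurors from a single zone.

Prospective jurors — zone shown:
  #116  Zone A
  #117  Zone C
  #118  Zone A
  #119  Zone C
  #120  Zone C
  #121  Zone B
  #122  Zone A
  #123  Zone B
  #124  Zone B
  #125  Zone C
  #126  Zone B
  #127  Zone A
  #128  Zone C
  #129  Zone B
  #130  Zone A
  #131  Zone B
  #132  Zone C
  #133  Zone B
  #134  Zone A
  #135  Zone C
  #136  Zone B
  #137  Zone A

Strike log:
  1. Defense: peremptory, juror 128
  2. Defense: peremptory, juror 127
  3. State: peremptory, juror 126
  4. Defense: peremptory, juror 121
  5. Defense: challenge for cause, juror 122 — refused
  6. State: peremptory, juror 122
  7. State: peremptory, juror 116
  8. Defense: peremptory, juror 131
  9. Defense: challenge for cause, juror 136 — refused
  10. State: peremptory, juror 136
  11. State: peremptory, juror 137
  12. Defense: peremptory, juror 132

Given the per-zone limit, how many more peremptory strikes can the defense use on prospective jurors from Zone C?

Defense peremptories so far: #128, #127, #121, #131, #132 — 5 of 13 used, 8 left overall.
Against Zone C: #128, #132 — 2 used; per-zone cap 3 leaves 1.
Binding limit: min(8, 1) = 1.

1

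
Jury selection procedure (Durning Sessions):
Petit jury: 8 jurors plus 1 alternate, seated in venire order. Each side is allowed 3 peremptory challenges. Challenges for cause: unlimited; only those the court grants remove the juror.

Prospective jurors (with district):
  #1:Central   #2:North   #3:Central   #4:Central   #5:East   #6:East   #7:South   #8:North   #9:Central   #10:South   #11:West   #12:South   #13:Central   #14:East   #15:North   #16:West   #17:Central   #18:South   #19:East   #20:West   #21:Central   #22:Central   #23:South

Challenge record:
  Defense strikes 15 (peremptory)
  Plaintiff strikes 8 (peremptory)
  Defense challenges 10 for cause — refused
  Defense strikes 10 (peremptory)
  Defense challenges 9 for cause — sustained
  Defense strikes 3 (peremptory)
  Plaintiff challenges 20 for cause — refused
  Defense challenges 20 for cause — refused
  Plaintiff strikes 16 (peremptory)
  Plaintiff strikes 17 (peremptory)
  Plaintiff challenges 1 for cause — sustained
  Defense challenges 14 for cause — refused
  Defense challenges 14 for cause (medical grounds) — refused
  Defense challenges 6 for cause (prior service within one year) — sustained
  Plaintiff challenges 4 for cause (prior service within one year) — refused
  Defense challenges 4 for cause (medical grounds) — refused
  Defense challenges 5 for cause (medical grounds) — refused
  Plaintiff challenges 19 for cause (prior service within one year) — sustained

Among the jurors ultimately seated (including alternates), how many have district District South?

3

Removed: #1, #3, #6, #8, #9, #10, #15, #16, #17, #19.
Seated (9 incl. alternates): #2, #4, #5, #7, #11, #12, #13, #14, #18.
Of those, in District South: #7, #12, #18 → 3.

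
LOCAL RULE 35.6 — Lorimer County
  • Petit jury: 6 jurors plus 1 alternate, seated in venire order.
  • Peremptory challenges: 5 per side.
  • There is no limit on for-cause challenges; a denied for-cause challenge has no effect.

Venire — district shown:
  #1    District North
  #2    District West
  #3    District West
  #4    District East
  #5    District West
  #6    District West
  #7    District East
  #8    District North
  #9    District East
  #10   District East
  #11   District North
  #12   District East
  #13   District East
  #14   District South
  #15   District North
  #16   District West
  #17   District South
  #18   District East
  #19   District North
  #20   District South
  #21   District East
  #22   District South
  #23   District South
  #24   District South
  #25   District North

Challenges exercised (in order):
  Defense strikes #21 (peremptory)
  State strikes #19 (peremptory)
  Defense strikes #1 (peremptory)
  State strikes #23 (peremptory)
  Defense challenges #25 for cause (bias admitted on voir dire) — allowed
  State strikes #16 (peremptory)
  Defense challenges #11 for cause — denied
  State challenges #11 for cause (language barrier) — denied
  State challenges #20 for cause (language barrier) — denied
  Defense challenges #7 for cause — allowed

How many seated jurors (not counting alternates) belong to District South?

Removed: #1, #7, #16, #19, #21, #23, #25.
Seated jurors 1–6: #2, #3, #4, #5, #6, #8 (alternates #9 not counted).
None of those are in District South → 0.

0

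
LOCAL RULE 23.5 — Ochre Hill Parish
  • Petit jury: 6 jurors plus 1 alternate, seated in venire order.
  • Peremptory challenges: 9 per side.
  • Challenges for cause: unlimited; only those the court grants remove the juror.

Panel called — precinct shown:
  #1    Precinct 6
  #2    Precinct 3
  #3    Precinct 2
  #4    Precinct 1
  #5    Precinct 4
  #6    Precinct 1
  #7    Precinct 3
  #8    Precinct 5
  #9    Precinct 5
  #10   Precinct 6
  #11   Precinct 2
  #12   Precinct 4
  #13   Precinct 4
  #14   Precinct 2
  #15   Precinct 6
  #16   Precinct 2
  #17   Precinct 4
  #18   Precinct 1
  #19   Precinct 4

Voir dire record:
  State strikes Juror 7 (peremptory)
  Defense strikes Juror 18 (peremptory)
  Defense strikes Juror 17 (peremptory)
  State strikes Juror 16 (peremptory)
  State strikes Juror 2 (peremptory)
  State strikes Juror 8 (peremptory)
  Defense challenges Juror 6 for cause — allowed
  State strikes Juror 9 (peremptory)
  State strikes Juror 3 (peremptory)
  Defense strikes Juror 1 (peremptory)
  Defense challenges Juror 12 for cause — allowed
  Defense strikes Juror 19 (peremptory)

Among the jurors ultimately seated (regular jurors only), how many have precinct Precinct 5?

Removed: #1, #2, #3, #6, #7, #8, #9, #12, #16, #17, #18, #19.
Seated jurors 1–6: #4, #5, #10, #11, #13, #14 (alternates #15 not counted).
None of those are in Precinct 5 → 0.

0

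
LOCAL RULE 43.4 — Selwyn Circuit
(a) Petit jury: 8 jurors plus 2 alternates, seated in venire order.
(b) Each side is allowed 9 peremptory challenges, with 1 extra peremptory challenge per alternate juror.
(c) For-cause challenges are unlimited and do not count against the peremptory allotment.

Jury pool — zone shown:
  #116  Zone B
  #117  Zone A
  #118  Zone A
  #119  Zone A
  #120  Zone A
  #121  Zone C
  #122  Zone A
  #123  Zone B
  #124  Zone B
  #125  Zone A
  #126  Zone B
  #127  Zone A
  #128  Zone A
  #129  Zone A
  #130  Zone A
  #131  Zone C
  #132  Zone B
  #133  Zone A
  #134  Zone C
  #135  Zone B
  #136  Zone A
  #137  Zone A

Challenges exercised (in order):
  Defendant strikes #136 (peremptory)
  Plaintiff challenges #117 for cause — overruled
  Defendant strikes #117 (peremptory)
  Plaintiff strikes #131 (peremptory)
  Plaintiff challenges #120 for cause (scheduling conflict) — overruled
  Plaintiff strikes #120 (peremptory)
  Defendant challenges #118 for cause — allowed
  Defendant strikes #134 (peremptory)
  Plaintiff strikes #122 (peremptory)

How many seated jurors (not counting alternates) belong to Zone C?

Removed: #117, #118, #120, #122, #131, #134, #136.
Seated jurors 1–8: #116, #119, #121, #123, #124, #125, #126, #127 (alternates #128, #129 not counted).
Of those, in Zone C: #121 → 1.

1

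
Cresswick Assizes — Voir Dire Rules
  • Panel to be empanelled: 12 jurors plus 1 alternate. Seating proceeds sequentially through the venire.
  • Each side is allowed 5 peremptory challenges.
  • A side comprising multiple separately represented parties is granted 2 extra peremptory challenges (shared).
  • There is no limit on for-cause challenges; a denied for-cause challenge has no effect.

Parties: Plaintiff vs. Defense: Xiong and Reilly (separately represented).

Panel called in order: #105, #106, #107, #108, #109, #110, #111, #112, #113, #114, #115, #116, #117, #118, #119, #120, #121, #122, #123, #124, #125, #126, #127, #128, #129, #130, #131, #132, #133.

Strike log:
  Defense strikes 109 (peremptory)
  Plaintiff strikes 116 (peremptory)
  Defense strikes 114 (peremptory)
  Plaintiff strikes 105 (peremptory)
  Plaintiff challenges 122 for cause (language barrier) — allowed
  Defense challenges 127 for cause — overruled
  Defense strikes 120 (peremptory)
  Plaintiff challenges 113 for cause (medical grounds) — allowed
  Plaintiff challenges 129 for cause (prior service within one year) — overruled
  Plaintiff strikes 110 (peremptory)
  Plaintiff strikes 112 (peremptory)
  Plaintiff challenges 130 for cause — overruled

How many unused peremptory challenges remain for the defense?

Defense allotment: 5 base + 2 multi-party = 7.
Defense peremptories used: #109, #114, #120 — 3 (the for-cause on #127 doesn't count).
Remaining: 7 − 3 = 4.

4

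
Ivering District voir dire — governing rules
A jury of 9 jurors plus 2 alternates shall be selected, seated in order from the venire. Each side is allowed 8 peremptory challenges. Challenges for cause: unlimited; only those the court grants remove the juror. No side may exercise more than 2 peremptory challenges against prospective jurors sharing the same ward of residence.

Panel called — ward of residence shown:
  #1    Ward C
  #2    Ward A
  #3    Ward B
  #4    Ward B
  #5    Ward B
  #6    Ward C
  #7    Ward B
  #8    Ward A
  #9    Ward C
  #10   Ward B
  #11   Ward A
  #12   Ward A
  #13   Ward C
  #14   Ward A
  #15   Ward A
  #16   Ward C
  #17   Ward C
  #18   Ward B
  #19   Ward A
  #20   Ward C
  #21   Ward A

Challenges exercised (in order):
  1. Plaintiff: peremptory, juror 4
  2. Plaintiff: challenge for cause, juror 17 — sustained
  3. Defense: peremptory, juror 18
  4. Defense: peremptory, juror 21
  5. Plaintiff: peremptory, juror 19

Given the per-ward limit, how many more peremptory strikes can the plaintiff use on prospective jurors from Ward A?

1

Plaintiff peremptories so far: #4, #19 — 2 of 8 used, 6 left overall.
Against Ward A: #19 — 1 used; per-ward cap 2 leaves 1.
Binding limit: min(6, 1) = 1.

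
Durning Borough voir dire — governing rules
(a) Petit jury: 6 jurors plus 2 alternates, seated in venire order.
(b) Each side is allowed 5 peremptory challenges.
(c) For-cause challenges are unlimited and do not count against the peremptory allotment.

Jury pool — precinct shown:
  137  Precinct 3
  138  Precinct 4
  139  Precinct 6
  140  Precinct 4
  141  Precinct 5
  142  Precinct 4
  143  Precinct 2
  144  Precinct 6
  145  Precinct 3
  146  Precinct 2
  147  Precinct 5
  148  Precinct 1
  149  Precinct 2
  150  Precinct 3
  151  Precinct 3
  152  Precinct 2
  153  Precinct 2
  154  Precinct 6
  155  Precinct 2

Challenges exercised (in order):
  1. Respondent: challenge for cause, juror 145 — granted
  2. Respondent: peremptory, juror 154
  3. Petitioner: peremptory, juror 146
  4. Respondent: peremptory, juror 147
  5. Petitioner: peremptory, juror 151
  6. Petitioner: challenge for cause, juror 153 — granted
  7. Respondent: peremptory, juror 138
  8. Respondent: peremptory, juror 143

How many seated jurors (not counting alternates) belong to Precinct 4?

Removed: #138, #143, #145, #146, #147, #151, #153, #154.
Seated jurors 1–6: #137, #139, #140, #141, #142, #144 (alternates #148, #149 not counted).
Of those, in Precinct 4: #140, #142 → 2.

2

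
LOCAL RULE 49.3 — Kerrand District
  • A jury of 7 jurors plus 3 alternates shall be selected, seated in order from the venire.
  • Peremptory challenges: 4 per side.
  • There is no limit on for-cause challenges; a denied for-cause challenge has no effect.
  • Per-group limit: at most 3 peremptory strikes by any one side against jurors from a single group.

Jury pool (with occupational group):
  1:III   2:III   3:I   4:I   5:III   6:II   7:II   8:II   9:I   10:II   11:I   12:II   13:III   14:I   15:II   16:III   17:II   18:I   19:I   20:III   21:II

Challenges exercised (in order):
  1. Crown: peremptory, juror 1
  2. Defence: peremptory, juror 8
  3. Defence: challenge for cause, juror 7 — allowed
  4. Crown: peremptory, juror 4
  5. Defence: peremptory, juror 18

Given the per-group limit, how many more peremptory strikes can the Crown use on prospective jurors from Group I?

Crown peremptories so far: #1, #4 — 2 of 4 used, 2 left overall.
Against Group I: #4 — 1 used; per-group cap 3 leaves 2.
Binding limit: min(2, 2) = 2.

2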